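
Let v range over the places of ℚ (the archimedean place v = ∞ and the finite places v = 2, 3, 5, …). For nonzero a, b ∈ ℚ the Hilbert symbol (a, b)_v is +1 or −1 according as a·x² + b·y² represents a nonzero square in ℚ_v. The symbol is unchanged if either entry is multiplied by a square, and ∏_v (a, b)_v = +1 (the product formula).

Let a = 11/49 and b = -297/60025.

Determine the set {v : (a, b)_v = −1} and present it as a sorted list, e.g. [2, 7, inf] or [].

[2, 3]

Mod squares: a ≡ 11, b ≡ -33. Check v ∈ {∞, 2, 3, 5, 7, 11}.
v=7: a=7^-2·(≡4), b=7^-4·(≡1) mod 7; (4|7)=+1, (1|7)=+1; (−1)^{-2·-4·3}·(+1)^-4·(+1)^-2 = +1.
v=2: v_2(a)=0, v_2(b)=0; units ≡ 3, 7 (mod 8); ε·ε+αω+βω = 1·1+0·0+0·1 ≡ 1  ⇒  (a,b)_2 = -1.
v=∞: 11 > 0 and -33 < 0  ⇒  (a,b)_∞ = +1.
v=3: a=3^0·(≡2), b=3^3·(≡1) mod 3; (2|3)=-1, (1|3)=+1; (−1)^{0·3·1}·(-1)^3·(+1)^0 = -1.
v=5: a=5^0·(≡4), b=5^-2·(≡3) mod 5; (4|5)=+1, (3|5)=-1; (−1)^{0·-2·2}·(+1)^-2·(-1)^0 = +1.
v=11: a=11^1·(≡9), b=11^1·(≡8) mod 11; (9|11)=+1, (8|11)=-1; (−1)^{1·1·5}·(+1)^1·(-1)^1 = +1.
(11, -33 / ℚ) ramifies at {2, 3}: a division algebra.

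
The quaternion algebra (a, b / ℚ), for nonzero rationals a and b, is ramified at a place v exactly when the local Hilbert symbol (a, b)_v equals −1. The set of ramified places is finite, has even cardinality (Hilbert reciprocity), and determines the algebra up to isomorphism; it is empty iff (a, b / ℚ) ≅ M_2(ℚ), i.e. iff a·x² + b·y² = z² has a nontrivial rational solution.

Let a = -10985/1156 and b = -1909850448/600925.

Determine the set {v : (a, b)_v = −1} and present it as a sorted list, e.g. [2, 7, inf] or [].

(a, b) ≡ (-65, -15249) mod (ℚ^×)²; places V = {2, 3, 5, 11, 13, 17, 23, 29, 43, ∞}.
(a,b)_23: α=0, u≡13; β=1, v≡4 (mod 23); (13|23)=+1, (4|23)=+1; sign (−1)^0·+1^1·+1^0 = +1.
(a,b)_2: α=-2, β=4; u≡7, v≡7 (mod 8); ε(u)ε(v)=1·1, αω(v)=-2·0, βω(u)=4·0; sum ≡ 1  ⇒  -1.
(a,b)_11: α=0, u≡4; β=2, v≡2 (mod 11); (4|11)=+1, (2|11)=-1; sign (−1)^0·+1^2·-1^0 = +1.
(a,b)_13: α=3, u≡5; β=-1, v≡4 (mod 13); (5|13)=-1, (4|13)=+1; sign (−1)^0·-1^-1·+1^3 = -1.
(a,b)_5: α=1, u≡3; β=-2, v≡1 (mod 5); (3|5)=-1, (1|5)=+1; sign (−1)^0·-1^-2·+1^1 = +1.
(a,b)_43: α=0, u≡4; β=-2, v≡31 (mod 43); (4|43)=+1, (31|43)=+1; sign (−1)^0·+1^-2·+1^0 = +1.
(a,b)_17: α=-2, u≡12; β=1, v≡15 (mod 17); (12|17)=-1, (15|17)=+1; sign (−1)^0·-1^1·+1^-2 = -1.
(a,b)_∞: sgn(-65)=−, sgn(-15249)=−, so -1.
(a,b)_29: α=0, u≡13; β=2, v≡22 (mod 29); (13|29)=+1, (22|29)=+1; sign (−1)^0·+1^2·+1^0 = +1.
(a,b)_3: α=0, u≡1; β=1, v≡2 (mod 3); (1|3)=+1, (2|3)=-1; sign (−1)^0·+1^1·-1^0 = +1.
|Ram(-65, -15249)| = 4, even; anisotropic at {2, 13, 17, ∞}.

[2, 13, 17, inf]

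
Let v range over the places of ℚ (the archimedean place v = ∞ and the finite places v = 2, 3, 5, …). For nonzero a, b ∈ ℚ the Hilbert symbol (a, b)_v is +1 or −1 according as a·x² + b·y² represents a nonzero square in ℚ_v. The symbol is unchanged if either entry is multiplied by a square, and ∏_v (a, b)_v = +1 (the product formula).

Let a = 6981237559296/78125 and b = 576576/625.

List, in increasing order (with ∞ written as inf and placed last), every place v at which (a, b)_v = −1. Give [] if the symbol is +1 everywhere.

Mod squares: a ≡ 105, b ≡ 1001. Check v ∈ {∞, 2, 3, 5, 7, 11, 13}.
v=3: a=3^5·(≡2), b=3^2·(≡2) mod 3; (2|3)=-1, (2|3)=-1; (−1)^{5·2·1}·(-1)^2·(-1)^5 = -1.
v=11: a=11^2·(≡7), b=11^1·(≡5) mod 11; (7|11)=-1, (5|11)=+1; (−1)^{2·1·5}·(-1)^1·(+1)^2 = -1.
v=2: v_2(a)=12, v_2(b)=6; units ≡ 1, 1 (mod 8); ε·ε+αω+βω = 0·0+12·0+6·0 ≡ 0  ⇒  (a,b)_2 = +1.
v=5: a=5^-7·(≡1), b=5^-4·(≡1) mod 5; (1|5)=+1, (1|5)=+1; (−1)^{-7·-4·2}·(+1)^-4·(+1)^-7 = +1.
v=13: a=13^2·(≡3), b=13^1·(≡9) mod 13; (3|13)=+1, (9|13)=+1; (−1)^{2·1·6}·(+1)^1·(+1)^2 = +1.
v=7: a=7^3·(≡2), b=7^1·(≡3) mod 7; (2|7)=+1, (3|7)=-1; (−1)^{3·1·3}·(+1)^1·(-1)^3 = +1.
v=∞: 105 > 0 and 1001 > 0  ⇒  (a,b)_∞ = +1.
(105, 1001 / ℚ) ramifies at {3, 11}: a division algebra.

[3, 11]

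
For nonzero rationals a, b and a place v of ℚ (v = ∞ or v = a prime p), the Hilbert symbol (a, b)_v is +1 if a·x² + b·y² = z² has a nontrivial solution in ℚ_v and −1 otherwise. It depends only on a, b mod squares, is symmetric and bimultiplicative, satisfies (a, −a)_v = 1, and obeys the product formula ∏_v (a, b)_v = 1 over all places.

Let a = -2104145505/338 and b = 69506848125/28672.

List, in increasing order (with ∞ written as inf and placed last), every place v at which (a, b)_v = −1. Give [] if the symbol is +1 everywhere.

[17, 23]

(a, b) ≡ (-13090, 1771) mod (ℚ^×)²; places V = {2, 3, 5, 7, 11, 13, 17, 23, ∞}.
(a,b)_7: α=3, u≡3; β=-1, v≡1 (mod 7); (3|7)=-1, (1|7)=+1; sign (−1)^1·-1^-1·+1^3 = +1.
(a,b)_17: α=1, u≡11; β=2, v≡3 (mod 17); (11|17)=-1, (3|17)=-1; sign (−1)^0·-1^2·-1^1 = -1.
(a,b)_∞: sgn(-13090)=−, sgn(1771)=+, so +1.
(a,b)_11: α=1, u≡1; β=1, v≡8 (mod 11); (1|11)=+1, (8|11)=-1; sign (−1)^1·+1^1·-1^1 = +1.
(a,b)_2: α=-1, β=-12; u≡7, v≡3 (mod 8); ε(u)ε(v)=1·1, αω(v)=-1·1, βω(u)=-12·0; sum ≡ 0  ⇒  +1.
(a,b)_23: α=0, u≡17; β=1, v≡1 (mod 23); (17|23)=-1, (1|23)=+1; sign (−1)^0·-1^1·+1^0 = -1.
(a,b)_13: α=-2, u≡3; β=2, v≡12 (mod 13); (3|13)=+1, (12|13)=+1; sign (−1)^0·+1^2·+1^-2 = +1.
(a,b)_5: α=1, u≡3; β=4, v≡1 (mod 5); (3|5)=-1, (1|5)=+1; sign (−1)^0·-1^4·+1^1 = +1.
(a,b)_3: α=8, u≡2; β=2, v≡1 (mod 3); (2|3)=-1, (1|3)=+1; sign (−1)^0·-1^2·+1^8 = +1.
Ram(-13090, 1771) = {17, 23}; no ℚ_17-point on the conic.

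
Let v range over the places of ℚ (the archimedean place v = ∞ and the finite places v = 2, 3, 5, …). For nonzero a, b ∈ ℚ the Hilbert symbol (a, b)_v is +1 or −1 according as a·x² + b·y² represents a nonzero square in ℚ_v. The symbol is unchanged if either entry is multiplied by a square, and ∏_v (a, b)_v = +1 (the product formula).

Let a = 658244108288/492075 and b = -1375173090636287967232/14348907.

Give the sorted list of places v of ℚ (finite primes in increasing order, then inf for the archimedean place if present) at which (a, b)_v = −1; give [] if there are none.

(a, b) ≡ (44574, -39) mod (ℚ^×)²; places V = {2, 3, 5, 13, 17, 19, 23, ∞}.
(a,b)_5: α=-2, u≡1; β=0, v≡4 (mod 5); (1|5)=+1, (4|5)=+1; sign (−1)^0·+1^0·+1^-2 = +1.
(a,b)_23: α=1, u≡16; β=2, v≡10 (mod 23); (16|23)=+1, (10|23)=-1; sign (−1)^0·+1^2·-1^1 = -1.
(a,b)_19: α=1, u≡1; β=2, v≡12 (mod 19); (1|19)=+1, (12|19)=-1; sign (−1)^0·+1^2·-1^1 = -1.
(a,b)_∞: sgn(44574)=+, sgn(-39)=−, so +1.
(a,b)_13: α=2, u≡12; β=5, v≡12 (mod 13); (12|13)=+1, (12|13)=+1; sign (−1)^0·+1^5·+1^2 = +1.
(a,b)_17: α=1, u≡4; β=2, v≡10 (mod 17); (4|17)=+1, (10|17)=-1; sign (−1)^0·+1^2·-1^1 = -1.
(a,b)_3: α=-9, u≡2; β=-15, v≡2 (mod 3); (2|3)=-1, (2|3)=-1; sign (−1)^1·-1^-15·-1^-9 = -1.
(a,b)_2: α=19, β=26; u≡7, v≡1 (mod 8); ε(u)ε(v)=1·0, αω(v)=19·0, βω(u)=26·0; sum ≡ 0  ⇒  +1.
|Ram(44574, -39)| = 4, even; anisotropic at {3, 17, 19, 23}.

[3, 17, 19, 23]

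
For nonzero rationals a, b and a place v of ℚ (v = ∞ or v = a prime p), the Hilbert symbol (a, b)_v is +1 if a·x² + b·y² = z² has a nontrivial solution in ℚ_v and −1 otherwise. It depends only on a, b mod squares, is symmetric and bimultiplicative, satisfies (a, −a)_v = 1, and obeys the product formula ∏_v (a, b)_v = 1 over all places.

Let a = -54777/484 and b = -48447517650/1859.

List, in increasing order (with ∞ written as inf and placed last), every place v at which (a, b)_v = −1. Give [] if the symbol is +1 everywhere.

(a, b) ≡ (-57, -1254) mod (ℚ^×)²; places V = {2, 3, 5, 7, 11, 13, 19, 31, ∞}.
(a,b)_∞: sgn(-57)=−, sgn(-1254)=−, so -1.
(a,b)_13: α=0, u≡6; β=-2, v≡6 (mod 13); (6|13)=-1, (6|13)=-1; sign (−1)^0·-1^-2·-1^0 = +1.
(a,b)_19: α=1, u≡9; β=3, v≡8 (mod 19); (9|19)=+1, (8|19)=-1; sign (−1)^1·+1^3·-1^1 = +1.
(a,b)_5: α=0, u≡2; β=2, v≡1 (mod 5); (2|5)=-1, (1|5)=+1; sign (−1)^0·-1^2·+1^0 = +1.
(a,b)_11: α=-2, u≡9; β=-1, v≡10 (mod 11); (9|11)=+1, (10|11)=-1; sign (−1)^0·+1^-1·-1^-2 = +1.
(a,b)_7: α=0, u≡5; β=2, v≡5 (mod 7); (5|7)=-1, (5|7)=-1; sign (−1)^0·-1^2·-1^0 = +1.
(a,b)_31: α=2, u≡28; β=2, v≡24 (mod 31); (28|31)=+1, (24|31)=-1; sign (−1)^0·+1^2·-1^2 = +1.
(a,b)_3: α=1, u≡2; β=1, v≡2 (mod 3); (2|3)=-1, (2|3)=-1; sign (−1)^1·-1^1·-1^1 = -1.
(a,b)_2: α=-2, β=1; u≡7, v≡5 (mod 8); ε(u)ε(v)=1·0, αω(v)=-2·1, βω(u)=1·0; sum ≡ 0  ⇒  +1.
Ram(-57, -1254) = {3, ∞}; no ℚ_3-point on the conic.

[3, inf]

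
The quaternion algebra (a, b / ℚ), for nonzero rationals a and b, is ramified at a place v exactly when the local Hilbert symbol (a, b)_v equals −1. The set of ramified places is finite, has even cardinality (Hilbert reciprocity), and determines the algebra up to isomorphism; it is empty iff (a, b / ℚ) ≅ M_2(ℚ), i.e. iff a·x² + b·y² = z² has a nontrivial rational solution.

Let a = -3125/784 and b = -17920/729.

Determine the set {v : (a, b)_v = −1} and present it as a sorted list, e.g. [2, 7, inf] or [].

[2, inf]

Mod squares: a ≡ -5, b ≡ -70. Check v ∈ {∞, 2, 3, 5, 7}.
v=2: v_2(a)=-4, v_2(b)=9; units ≡ 3, 5 (mod 8); ε·ε+αω+βω = 1·0+-4·1+9·1 ≡ 1  ⇒  (a,b)_2 = -1.
v=∞: -5 < 0 and -70 < 0  ⇒  (a,b)_∞ = -1.
v=3: a=3^0·(≡1), b=3^-6·(≡2) mod 3; (1|3)=+1, (2|3)=-1; (−1)^{0·-6·1}·(+1)^-6·(-1)^0 = +1.
v=5: a=5^5·(≡1), b=5^1·(≡4) mod 5; (1|5)=+1, (4|5)=+1; (−1)^{5·1·2}·(+1)^1·(+1)^5 = +1.
v=7: a=7^-2·(≡2), b=7^1·(≡2) mod 7; (2|7)=+1, (2|7)=+1; (−1)^{-2·1·3}·(+1)^1·(+1)^-2 = +1.
|Ram(-5, -70)| = 2, even; anisotropic at {2, ∞}.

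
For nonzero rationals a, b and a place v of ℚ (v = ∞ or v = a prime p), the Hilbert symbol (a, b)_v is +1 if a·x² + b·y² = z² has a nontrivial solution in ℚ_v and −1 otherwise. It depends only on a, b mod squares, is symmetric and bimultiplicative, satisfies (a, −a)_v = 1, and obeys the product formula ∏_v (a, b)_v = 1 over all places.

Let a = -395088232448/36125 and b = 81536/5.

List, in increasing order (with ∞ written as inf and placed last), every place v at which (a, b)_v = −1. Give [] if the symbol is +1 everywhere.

[5, 13]

(a, b) ≡ (-910, 130) mod (ℚ^×)²; places V = {2, 5, 7, 13, 17, ∞}.
(a,b)_5: α=-3, u≡3; β=-1, v≡1 (mod 5); (3|5)=-1, (1|5)=+1; sign (−1)^0·-1^-1·+1^-3 = -1.
(a,b)_17: α=-2, u≡1; β=0, v≡11 (mod 17); (1|17)=+1, (11|17)=-1; sign (−1)^0·+1^0·-1^-2 = +1.
(a,b)_7: α=3, u≡6; β=2, v≡1 (mod 7); (6|7)=-1, (1|7)=+1; sign (−1)^0·-1^2·+1^3 = +1.
(a,b)_2: α=19, β=7; u≡1, v≡1 (mod 8); ε(u)ε(v)=0·0, αω(v)=19·0, βω(u)=7·0; sum ≡ 0  ⇒  +1.
(a,b)_13: α=3, u≡8; β=1, v≡9 (mod 13); (8|13)=-1, (9|13)=+1; sign (−1)^0·-1^1·+1^3 = -1.
(a,b)_∞: sgn(-910)=−, sgn(130)=+, so +1.
|Ram(-910, 130)| = 2, even; anisotropic at {5, 13}.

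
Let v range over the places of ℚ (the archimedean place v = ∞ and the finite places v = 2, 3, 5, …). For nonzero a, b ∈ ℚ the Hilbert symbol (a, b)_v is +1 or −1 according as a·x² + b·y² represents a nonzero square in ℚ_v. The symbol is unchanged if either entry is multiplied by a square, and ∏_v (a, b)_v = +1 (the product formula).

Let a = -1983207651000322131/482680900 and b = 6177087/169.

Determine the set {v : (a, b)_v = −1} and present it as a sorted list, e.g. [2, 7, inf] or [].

Mod squares: a ≡ -11, b ≡ 14007. Check v ∈ {∞, 2, 3, 5, 7, 11, 13, 17, 23, 29, 31}.
v=7: a=7^6·(≡5), b=7^3·(≡5) mod 7; (5|7)=-1, (5|7)=-1; (−1)^{6·3·3}·(-1)^3·(-1)^6 = -1.
v=∞: -11 < 0 and 14007 > 0  ⇒  (a,b)_∞ = +1.
v=5: a=5^-2·(≡4), b=5^0·(≡3) mod 5; (4|5)=+1, (3|5)=-1; (−1)^{-2·0·2}·(+1)^0·(-1)^-2 = +1.
v=3: a=3^8·(≡1), b=3^3·(≡1) mod 3; (1|3)=+1, (1|3)=+1; (−1)^{8·3·1}·(+1)^3·(+1)^8 = +1.
v=23: a=23^0·(≡13), b=23^1·(≡17) mod 23; (13|23)=+1, (17|23)=-1; (−1)^{0·1·11}·(+1)^1·(-1)^0 = +1.
v=13: a=13^-6·(≡2), b=13^-2·(≡7) mod 13; (2|13)=-1, (7|13)=-1; (−1)^{-6·-2·6}·(-1)^-2·(-1)^-6 = +1.
v=11: a=11^1·(≡6), b=11^0·(≡1) mod 11; (6|11)=-1, (1|11)=+1; (−1)^{1·0·5}·(-1)^0·(+1)^1 = +1.
v=17: a=17^2·(≡11), b=17^0·(≡16) mod 17; (11|17)=-1, (16|17)=+1; (−1)^{2·0·8}·(-1)^0·(+1)^2 = +1.
v=31: a=31^2·(≡9), b=31^0·(≡13) mod 31; (9|31)=+1, (13|31)=-1; (−1)^{2·0·15}·(+1)^0·(-1)^2 = +1.
v=2: v_2(a)=-2, v_2(b)=0; units ≡ 5, 7 (mod 8); ε·ε+αω+βω = 0·1+-2·0+0·1 ≡ 0  ⇒  (a,b)_2 = +1.
v=29: a=29^2·(≡14), b=29^1·(≡12) mod 29; (14|29)=-1, (12|29)=-1; (−1)^{2·1·14}·(-1)^1·(-1)^2 = -1.
(-11, 14007 / ℚ) ramifies at {7, 29}: a division algebra.

[7, 29]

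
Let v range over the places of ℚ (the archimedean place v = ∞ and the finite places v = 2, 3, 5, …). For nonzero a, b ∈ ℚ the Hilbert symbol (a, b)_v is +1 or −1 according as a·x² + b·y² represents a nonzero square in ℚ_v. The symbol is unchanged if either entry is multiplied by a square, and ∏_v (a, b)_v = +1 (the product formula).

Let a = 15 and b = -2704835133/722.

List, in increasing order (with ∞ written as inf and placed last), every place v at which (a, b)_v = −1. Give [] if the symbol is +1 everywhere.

[2, 13]

Mod squares: a ≡ 15, b ≡ -14586. Check v ∈ {∞, 2, 3, 5, 7, 11, 13, 17, 19, 29}.
v=11: a=11^0·(≡4), b=11^1·(≡1) mod 11; (4|11)=+1, (1|11)=+1; (−1)^{0·1·5}·(+1)^1·(+1)^0 = +1.
v=3: a=3^1·(≡2), b=3^3·(≡1) mod 3; (2|3)=-1, (1|3)=+1; (−1)^{1·3·1}·(-1)^3·(+1)^1 = +1.
v=2: v_2(a)=0, v_2(b)=-1; units ≡ 7, 3 (mod 8); ε·ε+αω+βω = 1·1+0·1+-1·0 ≡ 1  ⇒  (a,b)_2 = -1.
v=5: a=5^1·(≡3), b=5^0·(≡1) mod 5; (3|5)=-1, (1|5)=+1; (−1)^{1·0·2}·(-1)^0·(+1)^1 = +1.
v=7: a=7^0·(≡1), b=7^2·(≡2) mod 7; (1|7)=+1, (2|7)=+1; (−1)^{0·2·3}·(+1)^2·(+1)^0 = +1.
v=19: a=19^0·(≡15), b=19^-2·(≡11) mod 19; (15|19)=-1, (11|19)=+1; (−1)^{0·-2·9}·(-1)^-2·(+1)^0 = +1.
v=17: a=17^0·(≡15), b=17^1·(≡4) mod 17; (15|17)=+1, (4|17)=+1; (−1)^{0·1·8}·(+1)^1·(+1)^0 = +1.
v=∞: 15 > 0 and -14586 < 0  ⇒  (a,b)_∞ = +1.
v=29: a=29^0·(≡15), b=29^2·(≡28) mod 29; (15|29)=-1, (28|29)=+1; (−1)^{0·2·14}·(-1)^2·(+1)^0 = +1.
v=13: a=13^0·(≡2), b=13^1·(≡10) mod 13; (2|13)=-1, (10|13)=+1; (−1)^{0·1·6}·(-1)^1·(+1)^0 = -1.
Ram(15, -14586) = {2, 13}; no ℚ_2-point on the conic.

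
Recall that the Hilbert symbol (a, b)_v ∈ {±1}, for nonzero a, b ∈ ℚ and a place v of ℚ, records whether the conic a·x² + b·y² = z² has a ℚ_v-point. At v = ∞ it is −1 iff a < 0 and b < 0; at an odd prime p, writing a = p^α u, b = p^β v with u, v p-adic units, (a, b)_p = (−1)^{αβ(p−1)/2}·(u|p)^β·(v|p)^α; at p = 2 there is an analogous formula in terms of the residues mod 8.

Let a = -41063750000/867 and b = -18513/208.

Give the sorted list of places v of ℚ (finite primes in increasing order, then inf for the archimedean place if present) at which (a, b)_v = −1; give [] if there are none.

(a, b) ≡ (-1365, -221) mod (ℚ^×)²; places V = {2, 3, 5, 7, 11, 13, 17, 19, ∞}.
(a,b)_17: α=-2, u≡12; β=1, v≡4 (mod 17); (12|17)=-1, (4|17)=+1; sign (−1)^0·-1^1·+1^-2 = -1.
(a,b)_2: α=4, β=-4; u≡3, v≡3 (mod 8); ε(u)ε(v)=1·1, αω(v)=4·1, βω(u)=-4·1; sum ≡ 1  ⇒  -1.
(a,b)_19: α=2, u≡3; β=0, v≡7 (mod 19); (3|19)=-1, (7|19)=+1; sign (−1)^0·-1^0·+1^2 = +1.
(a,b)_11: α=0, u≡10; β=2, v≡10 (mod 11); (10|11)=-1, (10|11)=-1; sign (−1)^0·-1^2·-1^0 = +1.
(a,b)_3: α=-1, u≡1; β=2, v≡1 (mod 3); (1|3)=+1, (1|3)=+1; sign (−1)^0·+1^2·+1^-1 = +1.
(a,b)_5: α=7, u≡2; β=0, v≡4 (mod 5); (2|5)=-1, (4|5)=+1; sign (−1)^0·-1^0·+1^7 = +1.
(a,b)_13: α=1, u≡4; β=-1, v≡4 (mod 13); (4|13)=+1, (4|13)=+1; sign (−1)^0·+1^-1·+1^1 = +1.
(a,b)_7: α=1, u≡2; β=0, v≡6 (mod 7); (2|7)=+1, (6|7)=-1; sign (−1)^0·+1^0·-1^1 = -1.
(a,b)_∞: sgn(-1365)=−, sgn(-221)=−, so -1.
|Ram(-1365, -221)| = 4, even; anisotropic at {2, 7, 17, ∞}.

[2, 7, 17, inf]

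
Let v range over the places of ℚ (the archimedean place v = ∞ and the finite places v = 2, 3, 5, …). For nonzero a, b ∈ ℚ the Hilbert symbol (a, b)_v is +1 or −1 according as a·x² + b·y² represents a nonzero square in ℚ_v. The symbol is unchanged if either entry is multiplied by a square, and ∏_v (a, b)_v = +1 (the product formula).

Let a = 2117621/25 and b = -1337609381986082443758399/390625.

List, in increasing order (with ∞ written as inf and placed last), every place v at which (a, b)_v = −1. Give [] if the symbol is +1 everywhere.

[37, 43]

Mod squares: a ≡ 17501, b ≡ -22231. Check v ∈ {∞, 2, 3, 5, 11, 37, 43, 47}.
v=5: a=5^-2·(≡1), b=5^-8·(≡1) mod 5; (1|5)=+1, (1|5)=+1; (−1)^{-2·-8·2}·(+1)^-8·(+1)^-2 = +1.
v=3: a=3^0·(≡2), b=3^4·(≡2) mod 3; (2|3)=-1, (2|3)=-1; (−1)^{0·4·1}·(-1)^4·(-1)^0 = +1.
v=∞: 17501 > 0 and -22231 < 0  ⇒  (a,b)_∞ = +1.
v=43: a=43^1·(≡28), b=43^3·(≡32) mod 43; (28|43)=-1, (32|43)=-1; (−1)^{1·3·21}·(-1)^3·(-1)^1 = -1.
v=37: a=37^1·(≡19), b=37^4·(≡20) mod 37; (19|37)=-1, (20|37)=-1; (−1)^{1·4·18}·(-1)^4·(-1)^1 = -1.
v=11: a=11^3·(≡6), b=11^9·(≡9) mod 11; (6|11)=-1, (9|11)=+1; (−1)^{3·9·5}·(-1)^9·(+1)^3 = +1.
v=2: v_2(a)=0, v_2(b)=0; units ≡ 5, 1 (mod 8); ε·ε+αω+βω = 0·0+0·0+0·1 ≡ 0  ⇒  (a,b)_2 = +1.
v=47: a=47^0·(≡24), b=47^1·(≡44) mod 47; (24|47)=+1, (44|47)=-1; (−1)^{0·1·23}·(+1)^1·(-1)^0 = +1.
|Ram(17501, -22231)| = 2, even; anisotropic at {37, 43}.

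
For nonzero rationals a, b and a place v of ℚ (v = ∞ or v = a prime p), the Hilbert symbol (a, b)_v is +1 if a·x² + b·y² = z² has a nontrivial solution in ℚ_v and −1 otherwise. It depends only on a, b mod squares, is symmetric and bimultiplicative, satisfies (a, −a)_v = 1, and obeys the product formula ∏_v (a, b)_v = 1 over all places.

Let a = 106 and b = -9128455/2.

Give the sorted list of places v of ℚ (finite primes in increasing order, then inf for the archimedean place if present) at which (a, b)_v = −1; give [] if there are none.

[2, 37]

Mod squares: a ≡ 106, b ≡ -372590. Check v ∈ {∞, 2, 5, 7, 19, 37, 53}.
v=19: a=19^0·(≡11), b=19^1·(≡4) mod 19; (11|19)=+1, (4|19)=+1; (−1)^{0·1·9}·(+1)^1·(+1)^0 = +1.
v=37: a=37^0·(≡32), b=37^1·(≡19) mod 37; (32|37)=-1, (19|37)=-1; (−1)^{0·1·18}·(-1)^1·(-1)^0 = -1.
v=2: v_2(a)=1, v_2(b)=-1; units ≡ 5, 1 (mod 8); ε·ε+αω+βω = 0·0+1·0+-1·1 ≡ 1  ⇒  (a,b)_2 = -1.
v=7: a=7^0·(≡1), b=7^2·(≡5) mod 7; (1|7)=+1, (5|7)=-1; (−1)^{0·2·3}·(+1)^2·(-1)^0 = +1.
v=53: a=53^1·(≡2), b=53^1·(≡34) mod 53; (2|53)=-1, (34|53)=-1; (−1)^{1·1·26}·(-1)^1·(-1)^1 = +1.
v=∞: 106 > 0 and -372590 < 0  ⇒  (a,b)_∞ = +1.
v=5: a=5^0·(≡1), b=5^1·(≡2) mod 5; (1|5)=+1, (2|5)=-1; (−1)^{0·1·2}·(+1)^1·(-1)^0 = +1.
|Ram(106, -372590)| = 2, even; anisotropic at {2, 37}.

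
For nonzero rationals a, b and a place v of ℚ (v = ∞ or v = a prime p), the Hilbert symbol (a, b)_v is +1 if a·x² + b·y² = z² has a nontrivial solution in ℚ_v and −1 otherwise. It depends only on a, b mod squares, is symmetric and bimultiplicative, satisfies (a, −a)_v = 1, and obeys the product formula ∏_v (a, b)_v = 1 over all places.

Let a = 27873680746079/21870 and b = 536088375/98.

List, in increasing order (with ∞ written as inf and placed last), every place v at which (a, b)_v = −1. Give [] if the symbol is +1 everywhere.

(a, b) ≡ (1823730, 58830) mod (ℚ^×)²; places V = {2, 3, 5, 7, 19, 23, 31, 37, 53, ∞}.
(a,b)_7: α=4, u≡3; β=-2, v≡2 (mod 7); (3|7)=-1, (2|7)=+1; sign (−1)^0·-1^-2·+1^4 = +1.
(a,b)_∞: sgn(1823730)=+, sgn(58830)=+, so +1.
(a,b)_53: α=1, u≡1; β=1, v≡2 (mod 53); (1|53)=+1, (2|53)=-1; sign (−1)^0·+1^1·-1^1 = -1.
(a,b)_3: α=-7, u≡2; β=7, v≡2 (mod 3); (2|3)=-1, (2|3)=-1; sign (−1)^1·-1^7·-1^-7 = -1.
(a,b)_5: α=-1, u≡1; β=3, v≡4 (mod 5); (1|5)=+1, (4|5)=+1; sign (−1)^0·+1^3·+1^-1 = +1.
(a,b)_23: α=2, u≡19; β=0, v≡20 (mod 23); (19|23)=-1, (20|23)=-1; sign (−1)^0·-1^0·-1^2 = +1.
(a,b)_31: α=1, u≡30; β=0, v≡21 (mod 31); (30|31)=-1, (21|31)=-1; sign (−1)^0·-1^0·-1^1 = -1.
(a,b)_37: α=1, u≡19; β=1, v≡25 (mod 37); (19|37)=-1, (25|37)=+1; sign (−1)^0·-1^1·+1^1 = -1.
(a,b)_19: α=2, u≡18; β=0, v≡4 (mod 19); (18|19)=-1, (4|19)=+1; sign (−1)^0·-1^0·+1^2 = +1.
(a,b)_2: α=-1, β=-1; u≡1, v≡7 (mod 8); ε(u)ε(v)=0·1, αω(v)=-1·0, βω(u)=-1·0; sum ≡ 0  ⇒  +1.
(1823730, 58830 / ℚ) ramifies at {3, 31, 37, 53}: a division algebra.

[3, 31, 37, 53]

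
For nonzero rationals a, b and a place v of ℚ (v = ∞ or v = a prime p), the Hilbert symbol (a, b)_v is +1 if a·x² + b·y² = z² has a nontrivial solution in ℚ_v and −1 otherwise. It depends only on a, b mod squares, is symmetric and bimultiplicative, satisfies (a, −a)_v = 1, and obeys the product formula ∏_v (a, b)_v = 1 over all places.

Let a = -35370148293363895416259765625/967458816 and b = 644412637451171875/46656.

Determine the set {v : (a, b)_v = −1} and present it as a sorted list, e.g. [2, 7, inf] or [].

[2, 5, 13, 17]

(a, b) ≡ (-65, 187) mod (ℚ^×)²; places V = {2, 3, 5, 11, 13, 17, ∞}.
(a,b)_2: α=-14, β=-6; u≡7, v≡3 (mod 8); ε(u)ε(v)=1·1, αω(v)=-14·1, βω(u)=-6·0; sum ≡ 1  ⇒  -1.
(a,b)_5: α=19, u≡3; β=12, v≡3 (mod 5); (3|5)=-1, (3|5)=-1; sign (−1)^0·-1^12·-1^19 = -1.
(a,b)_3: α=-10, u≡1; β=-6, v≡1 (mod 3); (1|3)=+1, (1|3)=+1; sign (−1)^0·+1^-6·+1^-10 = +1.
(a,b)_∞: sgn(-65)=−, sgn(187)=+, so +1.
(a,b)_17: α=8, u≡10; β=5, v≡3 (mod 17); (10|17)=-1, (3|17)=-1; sign (−1)^0·-1^5·-1^8 = -1.
(a,b)_11: α=2, u≡4; β=1, v≡2 (mod 11); (4|11)=+1, (2|11)=-1; sign (−1)^0·+1^1·-1^2 = +1.
(a,b)_13: α=3, u≡5; β=2, v≡7 (mod 13); (5|13)=-1, (7|13)=-1; sign (−1)^0·-1^2·-1^3 = -1.
Ram(-65, 187) = {2, 5, 13, 17}; no ℚ_2-point on the conic.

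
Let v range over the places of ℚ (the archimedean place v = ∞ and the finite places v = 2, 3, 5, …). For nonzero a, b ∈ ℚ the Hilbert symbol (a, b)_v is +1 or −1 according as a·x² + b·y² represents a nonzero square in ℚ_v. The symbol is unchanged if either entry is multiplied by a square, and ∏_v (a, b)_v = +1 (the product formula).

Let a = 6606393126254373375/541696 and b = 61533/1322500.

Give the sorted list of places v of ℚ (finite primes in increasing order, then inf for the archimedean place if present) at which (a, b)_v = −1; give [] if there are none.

[5, 11, 43, 47]

Mod squares: a ≡ 1424335, b ≡ 6837. Check v ∈ {∞, 2, 3, 5, 7, 11, 19, 23, 29, 43, 47, 53}.
v=∞: 1424335 > 0 and 6837 > 0  ⇒  (a,b)_∞ = +1.
v=3: a=3^6·(≡1), b=3^3·(≡2) mod 3; (1|3)=+1, (2|3)=-1; (−1)^{6·3·1}·(+1)^3·(-1)^6 = +1.
v=19: a=19^1·(≡10), b=19^0·(≡6) mod 19; (10|19)=-1, (6|19)=+1; (−1)^{1·0·9}·(-1)^0·(+1)^1 = +1.
v=11: a=11^1·(≡5), b=11^0·(≡7) mod 11; (5|11)=+1, (7|11)=-1; (−1)^{1·0·5}·(+1)^0·(-1)^1 = -1.
v=53: a=53^2·(≡10), b=53^1·(≡30) mod 53; (10|53)=+1, (30|53)=-1; (−1)^{2·1·26}·(+1)^1·(-1)^2 = +1.
v=2: v_2(a)=-10, v_2(b)=-2; units ≡ 7, 5 (mod 8); ε·ε+αω+βω = 1·0+-10·1+-2·0 ≡ 0  ⇒  (a,b)_2 = +1.
v=43: a=43^2·(≡12), b=43^1·(≡20) mod 43; (12|43)=-1, (20|43)=-1; (−1)^{2·1·21}·(-1)^1·(-1)^2 = -1.
v=7: a=7^2·(≡3), b=7^0·(≡6) mod 7; (3|7)=-1, (6|7)=-1; (−1)^{2·0·3}·(-1)^0·(-1)^2 = +1.
v=29: a=29^1·(≡21), b=29^0·(≡13) mod 29; (21|29)=-1, (13|29)=+1; (−1)^{1·0·14}·(-1)^0·(+1)^1 = +1.
v=47: a=47^1·(≡25), b=47^0·(≡41) mod 47; (25|47)=+1, (41|47)=-1; (−1)^{1·0·23}·(+1)^0·(-1)^1 = -1.
v=5: a=5^3·(≡2), b=5^-4·(≡3) mod 5; (2|5)=-1, (3|5)=-1; (−1)^{3·-4·2}·(-1)^-4·(-1)^3 = -1.
v=23: a=23^-2·(≡11), b=23^-2·(≡12) mod 23; (11|23)=-1, (12|23)=+1; (−1)^{-2·-2·11}·(-1)^-2·(+1)^-2 = +1.
(1424335, 6837 / ℚ) ramifies at {5, 11, 43, 47}: a division algebra.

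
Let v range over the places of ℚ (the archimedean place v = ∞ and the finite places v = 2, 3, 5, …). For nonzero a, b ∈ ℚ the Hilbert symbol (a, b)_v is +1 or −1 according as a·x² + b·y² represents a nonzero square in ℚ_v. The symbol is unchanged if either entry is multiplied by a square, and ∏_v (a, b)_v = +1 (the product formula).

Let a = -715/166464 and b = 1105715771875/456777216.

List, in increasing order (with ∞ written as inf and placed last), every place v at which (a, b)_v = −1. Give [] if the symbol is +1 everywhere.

Mod squares: a ≡ -715, b ≡ 10010. Check v ∈ {∞, 2, 3, 5, 7, 11, 13, 17}.
v=7: a=7^0·(≡5), b=7^-3·(≡2) mod 7; (5|7)=-1, (2|7)=+1; (−1)^{0·-3·3}·(-1)^-3·(+1)^0 = -1.
v=13: a=13^1·(≡3), b=13^3·(≡4) mod 13; (3|13)=+1, (4|13)=+1; (−1)^{1·3·6}·(+1)^3·(+1)^1 = +1.
v=17: a=17^-2·(≡9), b=17^-2·(≡11) mod 17; (9|17)=+1, (11|17)=-1; (−1)^{-2·-2·8}·(+1)^-2·(-1)^-2 = +1.
v=2: v_2(a)=-6, v_2(b)=-9; units ≡ 5, 5 (mod 8); ε·ε+αω+βω = 0·0+-6·1+-9·1 ≡ 1  ⇒  (a,b)_2 = -1.
v=11: a=11^1·(≡1), b=11^5·(≡6) mod 11; (1|11)=+1, (6|11)=-1; (−1)^{1·5·5}·(+1)^5·(-1)^1 = +1.
v=5: a=5^1·(≡3), b=5^5·(≡2) mod 5; (3|5)=-1, (2|5)=-1; (−1)^{1·5·2}·(-1)^5·(-1)^1 = +1.
v=∞: -715 < 0 and 10010 > 0  ⇒  (a,b)_∞ = +1.
v=3: a=3^-2·(≡2), b=3^-2·(≡2) mod 3; (2|3)=-1, (2|3)=-1; (−1)^{-2·-2·1}·(-1)^-2·(-1)^-2 = +1.
Ram(-715, 10010) = {2, 7}; no ℚ_2-point on the conic.

[2, 7]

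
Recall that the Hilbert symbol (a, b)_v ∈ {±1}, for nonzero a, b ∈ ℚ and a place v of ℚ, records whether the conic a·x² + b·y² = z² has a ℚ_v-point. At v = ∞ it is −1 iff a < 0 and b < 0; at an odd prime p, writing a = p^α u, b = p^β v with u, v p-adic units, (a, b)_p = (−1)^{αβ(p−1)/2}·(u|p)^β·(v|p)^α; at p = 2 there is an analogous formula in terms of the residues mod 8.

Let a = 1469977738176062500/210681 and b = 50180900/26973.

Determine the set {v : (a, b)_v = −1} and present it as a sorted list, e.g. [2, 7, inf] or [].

Mod squares: a ≡ 224257, b ≡ 7733. Check v ∈ {∞, 2, 3, 5, 7, 11, 17, 19, 29, 37}.
v=29: a=29^1·(≡26), b=29^0·(≡18) mod 29; (26|29)=-1, (18|29)=-1; (−1)^{1·0·14}·(-1)^0·(-1)^1 = -1.
v=7: a=7^4·(≡3), b=7^4·(≡6) mod 7; (3|7)=-1, (6|7)=-1; (−1)^{4·4·3}·(-1)^4·(-1)^4 = +1.
v=5: a=5^6·(≡3), b=5^2·(≡2) mod 5; (3|5)=-1, (2|5)=-1; (−1)^{6·2·2}·(-1)^2·(-1)^6 = +1.
v=11: a=11^3·(≡9), b=11^1·(≡2) mod 11; (9|11)=+1, (2|11)=-1; (−1)^{3·1·5}·(+1)^1·(-1)^3 = +1.
v=37: a=37^1·(≡3), b=37^-1·(≡15) mod 37; (3|37)=+1, (15|37)=-1; (−1)^{1·-1·18}·(+1)^-1·(-1)^1 = -1.
v=∞: 224257 > 0 and 7733 > 0  ⇒  (a,b)_∞ = +1.
v=19: a=19^3·(≡6), b=19^1·(≡2) mod 19; (6|19)=+1, (2|19)=-1; (−1)^{3·1·9}·(+1)^1·(-1)^3 = +1.
v=2: v_2(a)=2, v_2(b)=2; units ≡ 1, 5 (mod 8); ε·ε+αω+βω = 0·0+2·1+2·0 ≡ 0  ⇒  (a,b)_2 = +1.
v=17: a=17^-2·(≡12), b=17^0·(≡1) mod 17; (12|17)=-1, (1|17)=+1; (−1)^{-2·0·8}·(-1)^0·(+1)^-2 = +1.
v=3: a=3^-6·(≡1), b=3^-6·(≡2) mod 3; (1|3)=+1, (2|3)=-1; (−1)^{-6·-6·1}·(+1)^-6·(-1)^-6 = +1.
Ram(224257, 7733) = {29, 37}; no ℚ_29-point on the conic.

[29, 37]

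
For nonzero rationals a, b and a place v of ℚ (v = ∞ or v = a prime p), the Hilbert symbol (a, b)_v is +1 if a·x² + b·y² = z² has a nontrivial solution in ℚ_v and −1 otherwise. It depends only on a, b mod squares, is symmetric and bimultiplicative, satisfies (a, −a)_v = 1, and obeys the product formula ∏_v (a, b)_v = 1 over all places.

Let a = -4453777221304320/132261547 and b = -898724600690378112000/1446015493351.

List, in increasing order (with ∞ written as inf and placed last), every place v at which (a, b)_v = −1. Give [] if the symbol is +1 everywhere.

(a, b) ≡ (-644215, -30278105) mod (ℚ^×)²; places V = {2, 3, 5, 7, 11, 13, 17, 29, 47, 53, ∞}.
(a,b)_13: α=1, u≡9; β=-1, v≡8 (mod 13); (9|13)=+1, (8|13)=-1; sign (−1)^0·+1^-1·-1^1 = -1.
(a,b)_47: α=2, u≡42; β=3, v≡1 (mod 47); (42|47)=+1, (1|47)=+1; sign (−1)^0·+1^3·+1^2 = +1.
(a,b)_2: α=14, β=10; u≡1, v≡7 (mod 8); ε(u)ε(v)=0·1, αω(v)=14·0, βω(u)=10·0; sum ≡ 0  ⇒  +1.
(a,b)_17: α=-1, u≡4; β=-1, v≡4 (mod 17); (4|17)=+1, (4|17)=+1; sign (−1)^0·+1^-1·+1^-1 = +1.
(a,b)_53: α=1, u≡26; β=1, v≡41 (mod 53); (26|53)=-1, (41|53)=-1; sign (−1)^0·-1^1·-1^1 = +1.
(a,b)_7: α=2, u≡1; β=4, v≡3 (mod 7); (1|7)=+1, (3|7)=-1; sign (−1)^0·+1^4·-1^2 = +1.
(a,b)_5: α=1, u≡3; β=3, v≡4 (mod 5); (3|5)=-1, (4|5)=+1; sign (−1)^0·-1^3·+1^1 = -1.
(a,b)_∞: sgn(-644215)=−, sgn(-30278105)=−, so -1.
(a,b)_3: α=6, u≡2; β=12, v≡1 (mod 3); (2|3)=-1, (1|3)=+1; sign (−1)^0·-1^12·+1^6 = +1.
(a,b)_29: α=-4, u≡5; β=-6, v≡12 (mod 29); (5|29)=+1, (12|29)=-1; sign (−1)^0·+1^-6·-1^-4 = +1.
(a,b)_11: α=-1, u≡2; β=-1, v≡6 (mod 11); (2|11)=-1, (6|11)=-1; sign (−1)^1·-1^-1·-1^-1 = -1.
|Ram(-644215, -30278105)| = 4, even; anisotropic at {5, 11, 13, ∞}.

[5, 11, 13, inf]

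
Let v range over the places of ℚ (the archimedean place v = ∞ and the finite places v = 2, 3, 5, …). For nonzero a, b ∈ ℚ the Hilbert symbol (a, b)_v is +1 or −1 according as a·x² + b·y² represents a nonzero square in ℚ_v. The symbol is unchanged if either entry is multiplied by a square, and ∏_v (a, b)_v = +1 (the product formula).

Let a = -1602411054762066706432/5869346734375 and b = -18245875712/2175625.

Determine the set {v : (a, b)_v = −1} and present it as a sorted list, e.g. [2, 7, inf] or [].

[2, 11, 23, inf]

(a, b) ≡ (-7843, -49358) mod (ℚ^×)²; places V = {2, 5, 11, 19, 23, 29, 31, 37, 59, ∞}.
(a,b)_11: α=1, u≡6; β=0, v≡2 (mod 11); (6|11)=-1, (2|11)=-1; sign (−1)^0·-1^0·-1^1 = -1.
(a,b)_37: α=2, u≡10; β=1, v≡18 (mod 37); (10|37)=+1, (18|37)=-1; sign (−1)^0·+1^1·-1^2 = +1.
(a,b)_5: α=-6, u≡3; β=-4, v≡3 (mod 5); (3|5)=-1, (3|5)=-1; sign (−1)^0·-1^-4·-1^-6 = +1.
(a,b)_59: α=-4, u≡25; β=-2, v≡46 (mod 59); (25|59)=+1, (46|59)=+1; sign (−1)^0·+1^-2·+1^-4 = +1.
(a,b)_29: α=0, u≡6; β=1, v≡6 (mod 29); (6|29)=+1, (6|29)=+1; sign (−1)^0·+1^1·+1^0 = +1.
(a,b)_2: α=26, β=11; u≡5, v≡1 (mod 8); ε(u)ε(v)=0·0, αω(v)=26·0, βω(u)=11·1; sum ≡ 1  ⇒  -1.
(a,b)_19: α=4, u≡17; β=2, v≡1 (mod 19); (17|19)=+1, (1|19)=+1; sign (−1)^0·+1^2·+1^4 = +1.
(a,b)_23: α=3, u≡6; β=1, v≡4 (mod 23); (6|23)=+1, (4|23)=+1; sign (−1)^1·+1^1·+1^3 = -1.
(a,b)_∞: sgn(-7843)=−, sgn(-49358)=−, so -1.
(a,b)_31: α=-1, u≡6; β=0, v≡18 (mod 31); (6|31)=-1, (18|31)=+1; sign (−1)^0·-1^0·+1^-1 = +1.
(-7843, -49358 / ℚ) ramifies at {2, 11, 23, ∞}: a division algebra.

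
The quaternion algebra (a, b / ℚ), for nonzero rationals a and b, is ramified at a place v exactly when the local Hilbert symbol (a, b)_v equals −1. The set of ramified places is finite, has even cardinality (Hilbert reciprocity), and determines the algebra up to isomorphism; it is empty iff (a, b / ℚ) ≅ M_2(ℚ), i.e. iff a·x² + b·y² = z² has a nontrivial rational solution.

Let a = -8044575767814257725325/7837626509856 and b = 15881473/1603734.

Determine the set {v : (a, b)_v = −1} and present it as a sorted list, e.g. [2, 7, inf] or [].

[2, 11, 29, 37]

Mod squares: a ≡ -100122, b ≡ 263958. Check v ∈ {∞, 2, 3, 5, 11, 13, 19, 29, 37, 41, 47}.
v=19: a=19^4·(≡13), b=19^2·(≡8) mod 19; (13|19)=-1, (8|19)=-1; (−1)^{4·2·9}·(-1)^2·(-1)^4 = +1.
v=37: a=37^3·(≡6), b=37^1·(≡11) mod 37; (6|37)=-1, (11|37)=+1; (−1)^{3·1·18}·(-1)^1·(+1)^3 = -1.
v=29: a=29^4·(≡15), b=29^1·(≡6) mod 29; (15|29)=-1, (6|29)=+1; (−1)^{4·1·14}·(-1)^1·(+1)^4 = -1.
v=2: v_2(a)=-5, v_2(b)=-1; units ≡ 3, 3 (mod 8); ε·ε+αω+βω = 1·1+-5·1+-1·1 ≡ 1  ⇒  (a,b)_2 = -1.
v=11: a=11^-1·(≡10), b=11^-2·(≡8) mod 11; (10|11)=-1, (8|11)=-1; (−1)^{-1·-2·5}·(-1)^-2·(-1)^-1 = -1.
v=13: a=13^-2·(≡1), b=13^0·(≡5) mod 13; (1|13)=+1, (5|13)=-1; (−1)^{-2·0·6}·(+1)^0·(-1)^-2 = +1.
v=3: a=3^-3·(≡1), b=3^-1·(≡2) mod 3; (1|3)=+1, (2|3)=-1; (−1)^{-3·-1·1}·(+1)^-1·(-1)^-3 = +1.
v=41: a=41^3·(≡40), b=41^1·(≡10) mod 41; (40|41)=+1, (10|41)=+1; (−1)^{3·1·20}·(+1)^1·(+1)^3 = +1.
v=5: a=5^2·(≡2), b=5^0·(≡2) mod 5; (2|5)=-1, (2|5)=-1; (−1)^{2·0·2}·(-1)^0·(-1)^2 = +1.
v=47: a=47^-4·(≡41), b=47^-2·(≡6) mod 47; (41|47)=-1, (6|47)=+1; (−1)^{-4·-2·23}·(-1)^-2·(+1)^-4 = +1.
v=∞: -100122 < 0 and 263958 > 0  ⇒  (a,b)_∞ = +1.
|Ram(-100122, 263958)| = 4, even; anisotropic at {2, 11, 29, 37}.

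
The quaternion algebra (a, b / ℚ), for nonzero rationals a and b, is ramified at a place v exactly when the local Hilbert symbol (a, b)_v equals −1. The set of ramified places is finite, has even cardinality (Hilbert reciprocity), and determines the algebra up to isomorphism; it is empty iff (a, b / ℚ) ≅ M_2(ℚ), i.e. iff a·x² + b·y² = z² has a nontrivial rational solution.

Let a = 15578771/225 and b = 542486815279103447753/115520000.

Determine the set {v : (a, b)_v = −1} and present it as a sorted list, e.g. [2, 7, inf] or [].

[2, 13]

Mod squares: a ≡ 16211, b ≡ 754. Check v ∈ {∞, 2, 3, 5, 7, 11, 13, 19, 29, 31, 43}.
v=29: a=29^1·(≡12), b=29^3·(≡27) mod 29; (12|29)=-1, (27|29)=-1; (−1)^{1·3·14}·(-1)^3·(-1)^1 = +1.
v=43: a=43^1·(≡28), b=43^2·(≡14) mod 43; (28|43)=-1, (14|43)=+1; (−1)^{1·2·21}·(-1)^2·(+1)^1 = +1.
v=11: a=11^0·(≡2), b=11^2·(≡2) mod 11; (2|11)=-1, (2|11)=-1; (−1)^{0·2·5}·(-1)^2·(-1)^0 = +1.
v=5: a=5^-2·(≡4), b=5^-4·(≡4) mod 5; (4|5)=+1, (4|5)=+1; (−1)^{-2·-4·2}·(+1)^-4·(+1)^-2 = +1.
v=2: v_2(a)=0, v_2(b)=-9; units ≡ 3, 1 (mod 8); ε·ε+αω+βω = 1·0+0·0+-9·1 ≡ 1  ⇒  (a,b)_2 = -1.
v=19: a=19^0·(≡17), b=19^-2·(≡3) mod 19; (17|19)=+1, (3|19)=-1; (−1)^{0·-2·9}·(+1)^-2·(-1)^0 = +1.
v=31: a=31^2·(≡23), b=31^4·(≡28) mod 31; (23|31)=-1, (28|31)=+1; (−1)^{2·4·15}·(-1)^4·(+1)^2 = +1.
v=∞: 16211 > 0 and 754 > 0  ⇒  (a,b)_∞ = +1.
v=7: a=7^0·(≡5), b=7^2·(≡6) mod 7; (5|7)=-1, (6|7)=-1; (−1)^{0·2·3}·(-1)^2·(-1)^0 = +1.
v=13: a=13^1·(≡10), b=13^3·(≡5) mod 13; (10|13)=+1, (5|13)=-1; (−1)^{1·3·6}·(+1)^3·(-1)^1 = -1.
v=3: a=3^-2·(≡2), b=3^0·(≡1) mod 3; (2|3)=-1, (1|3)=+1; (−1)^{-2·0·1}·(-1)^0·(+1)^-2 = +1.
Ram(16211, 754) = {2, 13}; no ℚ_2-point on the conic.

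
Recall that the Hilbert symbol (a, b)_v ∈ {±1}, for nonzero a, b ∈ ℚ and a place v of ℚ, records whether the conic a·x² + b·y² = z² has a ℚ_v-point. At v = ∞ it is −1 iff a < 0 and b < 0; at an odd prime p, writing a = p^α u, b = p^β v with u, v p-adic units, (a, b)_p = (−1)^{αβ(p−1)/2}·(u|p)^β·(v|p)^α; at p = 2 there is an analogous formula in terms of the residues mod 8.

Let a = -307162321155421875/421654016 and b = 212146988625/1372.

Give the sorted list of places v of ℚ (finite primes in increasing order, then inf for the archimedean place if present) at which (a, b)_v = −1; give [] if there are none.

[2, 3, 5, 11]

Mod squares: a ≡ -42, b ≡ 15015. Check v ∈ {∞, 2, 3, 5, 7, 11, 13, 17}.
v=5: a=5^6·(≡3), b=5^3·(≡2) mod 5; (3|5)=-1, (2|5)=-1; (−1)^{6·3·2}·(-1)^3·(-1)^6 = -1.
v=17: a=17^2·(≡9), b=17^2·(≡8) mod 17; (9|17)=+1, (8|17)=+1; (−1)^{2·2·8}·(+1)^2·(+1)^2 = +1.
v=3: a=3^9·(≡1), b=3^5·(≡1) mod 3; (1|3)=+1, (1|3)=+1; (−1)^{9·5·1}·(+1)^5·(+1)^9 = -1.
v=11: a=11^2·(≡10), b=11^1·(≡1) mod 11; (10|11)=-1, (1|11)=+1; (−1)^{2·1·5}·(-1)^1·(+1)^2 = -1.
v=13: a=13^4·(≡3), b=13^3·(≡7) mod 13; (3|13)=+1, (7|13)=-1; (−1)^{4·3·6}·(+1)^3·(-1)^4 = +1.
v=2: v_2(a)=-9, v_2(b)=-2; units ≡ 3, 7 (mod 8); ε·ε+αω+βω = 1·1+-9·0+-2·1 ≡ 1  ⇒  (a,b)_2 = -1.
v=∞: -42 < 0 and 15015 > 0  ⇒  (a,b)_∞ = +1.
v=7: a=7^-7·(≡4), b=7^-3·(≡3) mod 7; (4|7)=+1, (3|7)=-1; (−1)^{-7·-3·3}·(+1)^-3·(-1)^-7 = +1.
|Ram(-42, 15015)| = 4, even; anisotropic at {2, 3, 5, 11}.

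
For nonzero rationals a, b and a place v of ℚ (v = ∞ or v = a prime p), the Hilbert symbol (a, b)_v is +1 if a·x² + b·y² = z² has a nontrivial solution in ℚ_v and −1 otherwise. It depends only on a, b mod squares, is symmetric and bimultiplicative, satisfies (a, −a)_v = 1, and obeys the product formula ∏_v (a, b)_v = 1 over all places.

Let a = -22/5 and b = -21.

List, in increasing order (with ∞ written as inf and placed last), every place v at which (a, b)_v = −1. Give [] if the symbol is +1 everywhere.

Mod squares: a ≡ -110, b ≡ -21. Check v ∈ {∞, 2, 3, 5, 7, 11}.
v=7: a=7^0·(≡4), b=7^1·(≡4) mod 7; (4|7)=+1, (4|7)=+1; (−1)^{0·1·3}·(+1)^1·(+1)^0 = +1.
v=∞: -110 < 0 and -21 < 0  ⇒  (a,b)_∞ = -1.
v=11: a=11^1·(≡4), b=11^0·(≡1) mod 11; (4|11)=+1, (1|11)=+1; (−1)^{1·0·5}·(+1)^0·(+1)^1 = +1.
v=5: a=5^-1·(≡3), b=5^0·(≡4) mod 5; (3|5)=-1, (4|5)=+1; (−1)^{-1·0·2}·(-1)^0·(+1)^-1 = +1.
v=3: a=3^0·(≡1), b=3^1·(≡2) mod 3; (1|3)=+1, (2|3)=-1; (−1)^{0·1·1}·(+1)^1·(-1)^0 = +1.
v=2: v_2(a)=1, v_2(b)=0; units ≡ 1, 3 (mod 8); ε·ε+αω+βω = 0·1+1·1+0·0 ≡ 1  ⇒  (a,b)_2 = -1.
|Ram(-110, -21)| = 2, even; anisotropic at {2, ∞}.

[2, inf]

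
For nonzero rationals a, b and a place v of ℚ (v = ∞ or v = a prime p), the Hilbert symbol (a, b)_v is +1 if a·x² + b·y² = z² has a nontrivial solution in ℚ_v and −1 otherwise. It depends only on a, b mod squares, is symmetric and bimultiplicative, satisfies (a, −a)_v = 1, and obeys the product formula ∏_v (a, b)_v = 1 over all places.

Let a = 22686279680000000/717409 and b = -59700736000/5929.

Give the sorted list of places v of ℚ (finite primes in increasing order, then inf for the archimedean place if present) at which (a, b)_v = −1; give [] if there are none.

Mod squares: a ≡ 170, b ≡ -1615. Check v ∈ {∞, 2, 5, 7, 11, 17, 19}.
v=11: a=11^-4·(≡4), b=11^-2·(≡8) mod 11; (4|11)=+1, (8|11)=-1; (−1)^{-4·-2·5}·(+1)^-2·(-1)^-4 = +1.
v=5: a=5^7·(≡1), b=5^3·(≡3) mod 5; (1|5)=+1, (3|5)=-1; (−1)^{7·3·2}·(+1)^3·(-1)^7 = -1.
v=∞: 170 > 0 and -1615 < 0  ⇒  (a,b)_∞ = +1.
v=19: a=19^4·(≡14), b=19^3·(≡14) mod 19; (14|19)=-1, (14|19)=-1; (−1)^{4·3·9}·(-1)^3·(-1)^4 = -1.
v=7: a=7^-2·(≡2), b=7^-2·(≡2) mod 7; (2|7)=+1, (2|7)=+1; (−1)^{-2·-2·3}·(+1)^-2·(+1)^-2 = +1.
v=17: a=17^1·(≡11), b=17^1·(≡5) mod 17; (11|17)=-1, (5|17)=-1; (−1)^{1·1·8}·(-1)^1·(-1)^1 = +1.
v=2: v_2(a)=17, v_2(b)=12; units ≡ 5, 1 (mod 8); ε·ε+αω+βω = 0·0+17·0+12·1 ≡ 0  ⇒  (a,b)_2 = +1.
Ram(170, -1615) = {5, 19}; no ℚ_5-point on the conic.

[5, 19]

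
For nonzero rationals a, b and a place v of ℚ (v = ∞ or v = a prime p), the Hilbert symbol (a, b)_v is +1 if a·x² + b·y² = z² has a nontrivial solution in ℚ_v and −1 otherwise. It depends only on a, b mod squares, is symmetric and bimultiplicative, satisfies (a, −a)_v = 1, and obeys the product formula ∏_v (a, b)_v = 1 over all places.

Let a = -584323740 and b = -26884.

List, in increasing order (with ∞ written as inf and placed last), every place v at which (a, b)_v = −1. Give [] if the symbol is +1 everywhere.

Mod squares: a ≡ -16231215, b ≡ -6721. Check v ∈ {∞, 2, 3, 5, 7, 11, 13, 23, 47}.
v=3: a=3^3·(≡2), b=3^0·(≡2) mod 3; (2|3)=-1, (2|3)=-1; (−1)^{3·0·1}·(-1)^0·(-1)^3 = -1.
v=47: a=47^1·(≡20), b=47^1·(≡39) mod 47; (20|47)=-1, (39|47)=-1; (−1)^{1·1·23}·(-1)^1·(-1)^1 = -1.
v=∞: -16231215 < 0 and -6721 < 0  ⇒  (a,b)_∞ = -1.
v=2: v_2(a)=2, v_2(b)=2; units ≡ 1, 7 (mod 8); ε·ε+αω+βω = 0·1+2·0+2·0 ≡ 0  ⇒  (a,b)_2 = +1.
v=13: a=13^1·(≡1), b=13^1·(≡12) mod 13; (1|13)=+1, (12|13)=+1; (−1)^{1·1·6}·(+1)^1·(+1)^1 = +1.
v=7: a=7^1·(≡5), b=7^0·(≡3) mod 7; (5|7)=-1, (3|7)=-1; (−1)^{1·0·3}·(-1)^0·(-1)^1 = -1.
v=23: a=23^1·(≡6), b=23^0·(≡3) mod 23; (6|23)=+1, (3|23)=+1; (−1)^{1·0·11}·(+1)^0·(+1)^1 = +1.
v=5: a=5^1·(≡2), b=5^0·(≡1) mod 5; (2|5)=-1, (1|5)=+1; (−1)^{1·0·2}·(-1)^0·(+1)^1 = +1.
v=11: a=11^1·(≡2), b=11^1·(≡9) mod 11; (2|11)=-1, (9|11)=+1; (−1)^{1·1·5}·(-1)^1·(+1)^1 = +1.
Ram(-16231215, -6721) = {3, 7, 47, ∞}; no ℚ_3-point on the conic.

[3, 7, 47, inf]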